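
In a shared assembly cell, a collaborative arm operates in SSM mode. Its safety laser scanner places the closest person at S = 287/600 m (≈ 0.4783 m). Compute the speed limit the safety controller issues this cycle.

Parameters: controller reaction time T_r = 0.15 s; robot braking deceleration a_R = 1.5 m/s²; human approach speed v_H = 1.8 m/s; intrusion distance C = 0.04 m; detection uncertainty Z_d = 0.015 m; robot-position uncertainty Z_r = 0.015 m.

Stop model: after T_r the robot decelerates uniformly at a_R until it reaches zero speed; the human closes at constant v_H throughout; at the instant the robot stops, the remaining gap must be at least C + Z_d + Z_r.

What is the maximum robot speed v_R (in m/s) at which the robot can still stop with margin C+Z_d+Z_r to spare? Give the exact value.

v_R_max = 1/10 m/s = 0.1000 m/s

quadratic (1/3)·v² + (27/20)·v + (-83/600) = 0
  disc = (27/20)² − 4·(1/3)·(-83/600) = 289/144 ; √disc = 17/12
  v_R = (−(27/20) + 17/12) / (2·(1/3)) = 1/10 m/s
check:
stop time T_s = (1/10)/(3/2) = 0.0667 s
robot in T_r: 0.1000·0.1500 = 0.0150 m
robot covers 0.1000·0.0667 − ½·1.5000·0.0667² = 0.0033 m while stopping
person approaches 1.8000·(0.1500+0.0667) = 0.3900 m
residual clearance needed = 0.0400+0.0150+0.0150 = 0.0700 m
sum ≈ 0.0150+0.0033+0.3900+0.0700 ≈ 0.4783 m = S ✓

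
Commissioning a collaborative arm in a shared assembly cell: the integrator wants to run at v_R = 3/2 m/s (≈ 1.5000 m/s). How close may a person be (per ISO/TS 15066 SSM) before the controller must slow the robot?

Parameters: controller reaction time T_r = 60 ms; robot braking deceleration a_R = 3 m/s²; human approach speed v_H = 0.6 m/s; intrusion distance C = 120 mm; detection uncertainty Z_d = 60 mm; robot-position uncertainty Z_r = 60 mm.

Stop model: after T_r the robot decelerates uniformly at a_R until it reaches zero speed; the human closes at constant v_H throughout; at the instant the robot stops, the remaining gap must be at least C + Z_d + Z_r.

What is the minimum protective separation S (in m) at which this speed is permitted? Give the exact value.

stop time T_s = (3/2)/3 = 0.5000 s
robot covers v_R·T_r = 1.5000·0.0600 = 0.0900 m before braking
robot under decel: 1.5000²/(2·3.0000) = 0.3750 m
human closes 0.6000·0.5600 = 0.3360 m
residual clearance needed = 0.1200+0.0600+0.0600 = 0.2400 m
S_min ≈ 0.0900+0.3750+0.3360+0.2400  ⇒  S_min = 1041/1000 m

S_min = 1041/1000 m = 1.0410 m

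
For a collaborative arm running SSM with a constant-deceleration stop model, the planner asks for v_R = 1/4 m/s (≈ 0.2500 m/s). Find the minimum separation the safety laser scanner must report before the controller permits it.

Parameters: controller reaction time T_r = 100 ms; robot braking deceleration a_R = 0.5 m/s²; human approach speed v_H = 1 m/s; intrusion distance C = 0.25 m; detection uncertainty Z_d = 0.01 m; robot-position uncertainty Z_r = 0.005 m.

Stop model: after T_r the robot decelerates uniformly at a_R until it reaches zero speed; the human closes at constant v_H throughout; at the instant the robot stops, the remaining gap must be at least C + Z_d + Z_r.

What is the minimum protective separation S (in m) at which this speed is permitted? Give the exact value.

stop time T_s = (1/4)/(1/2) = 0.5000 s
robot covers v_R·T_r = 0.2500·0.1000 = 0.0250 m before braking
robot under decel: 0.2500²/(2·0.5000) = 0.0625 m
person approaches 1.0000·(0.1000+0.5000) = 0.6000 m
residual clearance needed = 0.2500+0.0100+0.0050 = 0.2650 m
S_min ≈ 0.0250+0.0625+0.6000+0.2650  ⇒  S_min = 381/400 m

S_min = 381/400 m = 0.9525 m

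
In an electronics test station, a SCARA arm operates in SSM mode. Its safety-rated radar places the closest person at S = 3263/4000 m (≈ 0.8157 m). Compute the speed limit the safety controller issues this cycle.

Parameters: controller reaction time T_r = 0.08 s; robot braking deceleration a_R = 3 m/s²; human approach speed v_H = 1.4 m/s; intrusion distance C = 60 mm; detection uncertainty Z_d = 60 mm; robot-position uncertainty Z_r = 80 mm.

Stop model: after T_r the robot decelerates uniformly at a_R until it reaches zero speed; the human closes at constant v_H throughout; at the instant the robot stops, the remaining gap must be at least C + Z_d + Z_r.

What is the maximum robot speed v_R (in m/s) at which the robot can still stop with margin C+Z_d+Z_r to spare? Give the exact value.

v_R_max = 3/4 m/s = 0.7500 m/s

at the boundary: (1/6)·v² + (41/75)·v + (-403/800) = 0
  disc = (41/75)² − 4·(1/6)·(-403/800) = 57121/90000 ; √disc = 239/300
  v_R = (−(41/75) + 239/300) / (2·(1/6)) = 3/4 m/s
check:
braking lasts T_s = (3/4)/3 = 0.2500 s
robot covers v_R·T_r = 0.7500·0.0800 = 0.0600 m before braking
braking distance = 0.7500²/(2·3.0000) = 0.0938 m
human closes 1.4000·0.3300 = 0.4620 m
C+Z_d+Z_r = 0.0600+0.0600+0.0800 = 0.2000 m
sum ≈ 0.0600+0.0938+0.4620+0.2000 ≈ 0.8157 m = S ✓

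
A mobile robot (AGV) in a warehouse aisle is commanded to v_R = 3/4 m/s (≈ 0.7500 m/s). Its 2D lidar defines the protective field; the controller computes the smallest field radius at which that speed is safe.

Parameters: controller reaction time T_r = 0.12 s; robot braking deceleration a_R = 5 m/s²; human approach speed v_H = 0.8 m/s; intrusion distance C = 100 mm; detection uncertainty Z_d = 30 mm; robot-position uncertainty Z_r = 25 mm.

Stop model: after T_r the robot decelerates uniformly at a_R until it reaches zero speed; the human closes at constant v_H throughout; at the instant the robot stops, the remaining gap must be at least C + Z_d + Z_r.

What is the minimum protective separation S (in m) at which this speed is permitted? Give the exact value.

T_s = v_R/a_R = (3/4)/5 = 0.1500 s
reaction-phase robot travel = 0.7500·0.1200 = 0.0900 m
braking distance = 0.7500²/(2·5.0000) = 0.0563 m
human closes 0.8000·0.2700 = 0.2160 m
C+Z_d+Z_r = 0.1000+0.0300+0.0250 = 0.1550 m
S_min ≈ 0.0900+0.0563+0.2160+0.1550  ⇒  S_min = 2069/4000 m

S_min = 2069/4000 m = 0.5172 m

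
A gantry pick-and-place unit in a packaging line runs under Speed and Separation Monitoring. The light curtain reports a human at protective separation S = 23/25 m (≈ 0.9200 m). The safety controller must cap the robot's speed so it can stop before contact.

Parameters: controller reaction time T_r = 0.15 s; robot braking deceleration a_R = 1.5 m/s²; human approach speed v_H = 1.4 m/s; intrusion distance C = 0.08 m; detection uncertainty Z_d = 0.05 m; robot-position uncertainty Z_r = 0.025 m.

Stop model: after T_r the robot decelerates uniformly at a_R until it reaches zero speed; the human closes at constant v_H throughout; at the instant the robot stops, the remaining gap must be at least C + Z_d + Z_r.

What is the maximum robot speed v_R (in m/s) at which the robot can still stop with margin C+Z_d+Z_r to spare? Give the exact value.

v_R_max = 9/20 m/s = 0.4500 m/s

collect terms ⇒ (1/3)·v_R² + (13/12)·v_R + (-111/200) = 0
  disc = (13/12)² − 4·(1/3)·(-111/200) = 6889/3600 ; √disc = 83/60
  v_R = (−(13/12) + 83/60) / (2·(1/3)) = 9/20 m/s
check:
braking lasts T_s = (9/20)/(3/2) = 0.3000 s
robot covers v_R·T_r = 0.4500·0.1500 = 0.0675 m before braking
robot covers 0.4500·0.3000 − ½·1.5000·0.3000² = 0.0675 m while stopping
human over T_r+T_s: 1.4000·(0.1500+0.3000) = 0.6300 m
C+Z_d+Z_r = 0.0800+0.0500+0.0250 = 0.1550 m
sum ≈ 0.0675+0.0675+0.6300+0.1550 ≈ 0.9200 m = S ✓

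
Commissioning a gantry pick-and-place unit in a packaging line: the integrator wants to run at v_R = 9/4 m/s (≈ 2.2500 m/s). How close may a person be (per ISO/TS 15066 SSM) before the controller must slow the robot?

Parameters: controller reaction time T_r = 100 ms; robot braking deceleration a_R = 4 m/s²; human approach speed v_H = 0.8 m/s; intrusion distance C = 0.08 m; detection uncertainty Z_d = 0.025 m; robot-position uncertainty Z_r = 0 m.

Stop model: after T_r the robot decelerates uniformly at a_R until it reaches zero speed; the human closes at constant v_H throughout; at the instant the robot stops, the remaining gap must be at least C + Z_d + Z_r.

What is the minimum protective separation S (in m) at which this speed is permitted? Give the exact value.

S_min = 4777/3200 m = 1.4928 m

braking lasts T_s = (9/4)/4 = 0.5625 s
robot in T_r: 2.2500·0.1000 = 0.2250 m
braking distance = 2.2500²/(2·4.0000) = 0.6328 m
human closes 0.8000·0.6625 = 0.5300 m
residual clearance needed = 0.0800+0.0250+0.0000 = 0.1050 m
S_min ≈ 0.2250+0.6328+0.5300+0.1050  ⇒  S_min = 4777/3200 m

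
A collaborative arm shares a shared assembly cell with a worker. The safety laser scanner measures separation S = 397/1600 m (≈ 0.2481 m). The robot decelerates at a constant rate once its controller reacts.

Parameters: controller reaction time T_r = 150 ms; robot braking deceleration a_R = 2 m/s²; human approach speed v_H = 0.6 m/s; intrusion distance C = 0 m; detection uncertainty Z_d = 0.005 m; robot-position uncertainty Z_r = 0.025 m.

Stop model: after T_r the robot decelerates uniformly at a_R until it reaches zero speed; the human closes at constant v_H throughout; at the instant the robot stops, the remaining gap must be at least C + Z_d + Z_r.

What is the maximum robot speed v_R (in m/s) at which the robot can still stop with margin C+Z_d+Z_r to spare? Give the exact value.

v_R_max = 1/4 m/s = 0.2500 m/s

quadratic (1/4)·v² + (9/20)·v + (-41/320) = 0
  disc = (9/20)² − 4·(1/4)·(-41/320) = 529/1600 ; √disc = 23/40
  v_R = (−(9/20) + 23/40) / (2·(1/4)) = 1/4 m/s
check:
T_s = v_R/a_R = (1/4)/2 = 0.1250 s
robot in T_r: 0.2500·0.1500 = 0.0375 m
robot covers 0.2500·0.1250 − ½·2.0000·0.1250² = 0.0156 m while stopping
human over T_r+T_s: 0.6000·(0.1500+0.1250) = 0.1650 m
residual clearance needed = 0.0000+0.0050+0.0250 = 0.0300 m
sum ≈ 0.0375+0.0156+0.1650+0.0300 ≈ 0.2481 m = S ✓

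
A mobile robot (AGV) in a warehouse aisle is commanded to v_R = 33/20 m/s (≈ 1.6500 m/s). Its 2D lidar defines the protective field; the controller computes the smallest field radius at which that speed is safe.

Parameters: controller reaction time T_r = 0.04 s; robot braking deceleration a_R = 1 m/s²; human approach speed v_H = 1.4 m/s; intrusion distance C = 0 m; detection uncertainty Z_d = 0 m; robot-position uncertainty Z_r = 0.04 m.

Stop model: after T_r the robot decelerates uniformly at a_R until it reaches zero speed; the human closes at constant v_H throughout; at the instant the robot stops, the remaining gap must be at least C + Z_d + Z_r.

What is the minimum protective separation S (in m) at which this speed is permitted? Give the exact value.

braking lasts T_s = (33/20)/1 = 1.6500 s
robot in T_r: 1.6500·0.0400 = 0.0660 m
braking distance = 1.6500²/(2·1.0000) = 1.3613 m
human over T_r+T_s: 1.4000·(0.0400+1.6500) = 2.3660 m
residual clearance needed = 0.0000+0.0000+0.0400 = 0.0400 m
S_min ≈ 0.0660+1.3613+2.3660+0.0400  ⇒  S_min = 15333/4000 m

S_min = 15333/4000 m = 3.8333 m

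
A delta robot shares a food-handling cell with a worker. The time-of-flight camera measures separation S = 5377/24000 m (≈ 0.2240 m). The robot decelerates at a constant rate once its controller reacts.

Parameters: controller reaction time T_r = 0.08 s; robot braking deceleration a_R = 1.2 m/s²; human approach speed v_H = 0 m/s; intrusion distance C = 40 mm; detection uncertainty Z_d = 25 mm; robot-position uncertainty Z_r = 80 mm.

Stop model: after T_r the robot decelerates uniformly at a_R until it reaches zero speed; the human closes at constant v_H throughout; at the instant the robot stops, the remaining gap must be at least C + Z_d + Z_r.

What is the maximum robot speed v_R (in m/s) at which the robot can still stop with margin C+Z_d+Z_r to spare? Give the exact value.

collect terms ⇒ (5/12)·v_R² + (2/25)·v_R + (-1897/24000) = 0
  disc = (2/25)² − 4·(5/12)·(-1897/24000) = 49729/360000 ; √disc = 223/600
  v_R = (−(2/25) + 223/600) / (2·(5/12)) = 7/20 m/s
check:
T_s = v_R/a_R = (7/20)/(6/5) = 0.2917 s
reaction-phase robot travel = 0.3500·0.0800 = 0.0280 m
robot covers 0.3500·0.2917 − ½·1.2000·0.2917² = 0.0510 m while stopping
human closes 0.0000·0.3717 = 0.0000 m
residual clearance needed = 0.0400+0.0250+0.0800 = 0.1450 m
sum ≈ 0.0280+0.0510+0.0000+0.1450 ≈ 0.2240 m = S ✓

v_R_max = 7/20 m/s = 0.3500 m/s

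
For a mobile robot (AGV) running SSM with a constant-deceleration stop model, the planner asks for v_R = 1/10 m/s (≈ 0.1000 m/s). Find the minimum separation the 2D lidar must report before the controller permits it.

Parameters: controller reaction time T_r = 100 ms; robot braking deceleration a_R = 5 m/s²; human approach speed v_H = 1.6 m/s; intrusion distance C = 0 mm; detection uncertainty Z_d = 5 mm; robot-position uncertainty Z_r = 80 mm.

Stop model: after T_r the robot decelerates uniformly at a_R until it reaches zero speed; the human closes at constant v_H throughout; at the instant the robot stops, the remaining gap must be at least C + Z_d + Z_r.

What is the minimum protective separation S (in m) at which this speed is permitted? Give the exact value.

T_s = v_R/a_R = (1/10)/5 = 0.0200 s
robot in T_r: 0.1000·0.1000 = 0.0100 m
robot under decel: 0.1000²/(2·5.0000) = 0.0010 m
human closes 1.6000·0.1200 = 0.1920 m
C+Z_d+Z_r = 0.0000+0.0050+0.0800 = 0.0850 m
S_min ≈ 0.0100+0.0010+0.1920+0.0850  ⇒  S_min = 36/125 m

S_min = 36/125 m = 0.2880 m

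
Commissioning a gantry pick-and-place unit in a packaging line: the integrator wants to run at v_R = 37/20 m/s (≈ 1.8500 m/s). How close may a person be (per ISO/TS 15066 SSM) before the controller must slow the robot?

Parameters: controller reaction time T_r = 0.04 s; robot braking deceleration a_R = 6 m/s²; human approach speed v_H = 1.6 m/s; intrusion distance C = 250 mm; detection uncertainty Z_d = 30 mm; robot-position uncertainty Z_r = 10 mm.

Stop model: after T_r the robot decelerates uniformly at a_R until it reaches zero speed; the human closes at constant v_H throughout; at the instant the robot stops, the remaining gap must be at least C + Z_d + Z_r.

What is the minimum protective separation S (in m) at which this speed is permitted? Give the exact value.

braking lasts T_s = (37/20)/6 = 0.3083 s
robot covers v_R·T_r = 1.8500·0.0400 = 0.0740 m before braking
robot covers 1.8500·0.3083 − ½·6.0000·0.3083² = 0.2852 m while stopping
person approaches 1.6000·(0.0400+0.3083) = 0.5573 m
residual clearance needed = 0.2500+0.0300+0.0100 = 0.2900 m
S_min ≈ 0.0740+0.2852+0.5573+0.2900  ⇒  S_min = 28957/24000 m

S_min = 28957/24000 m = 1.2065 m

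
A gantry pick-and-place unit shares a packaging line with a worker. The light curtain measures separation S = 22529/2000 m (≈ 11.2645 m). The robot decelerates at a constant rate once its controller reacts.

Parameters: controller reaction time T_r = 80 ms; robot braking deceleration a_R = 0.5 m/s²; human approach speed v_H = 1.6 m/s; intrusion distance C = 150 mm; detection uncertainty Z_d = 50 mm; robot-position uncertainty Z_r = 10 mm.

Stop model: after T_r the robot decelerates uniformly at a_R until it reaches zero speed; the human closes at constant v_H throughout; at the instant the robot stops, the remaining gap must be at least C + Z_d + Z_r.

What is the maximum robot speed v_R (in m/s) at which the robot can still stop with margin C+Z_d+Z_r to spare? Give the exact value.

quadratic (1)·v² + (82/25)·v + (-21853/2000) = 0
  disc = (82/25)² − 4·(1)·(-21853/2000) = 136161/2500 ; √disc = 369/50
  v_R = (−(82/25) + 369/50) / (2·(1)) = 41/20 m/s
check:
braking lasts T_s = (41/20)/(1/2) = 4.1000 s
robot covers v_R·T_r = 2.0500·0.0800 = 0.1640 m before braking
robot under decel: 2.0500²/(2·0.5000) = 4.2025 m
human over T_r+T_s: 1.6000·(0.0800+4.1000) = 6.6880 m
residual clearance needed = 0.1500+0.0500+0.0100 = 0.2100 m
sum ≈ 0.1640+4.2025+6.6880+0.2100 ≈ 11.2645 m = S ✓

v_R_max = 41/20 m/s = 2.0500 m/s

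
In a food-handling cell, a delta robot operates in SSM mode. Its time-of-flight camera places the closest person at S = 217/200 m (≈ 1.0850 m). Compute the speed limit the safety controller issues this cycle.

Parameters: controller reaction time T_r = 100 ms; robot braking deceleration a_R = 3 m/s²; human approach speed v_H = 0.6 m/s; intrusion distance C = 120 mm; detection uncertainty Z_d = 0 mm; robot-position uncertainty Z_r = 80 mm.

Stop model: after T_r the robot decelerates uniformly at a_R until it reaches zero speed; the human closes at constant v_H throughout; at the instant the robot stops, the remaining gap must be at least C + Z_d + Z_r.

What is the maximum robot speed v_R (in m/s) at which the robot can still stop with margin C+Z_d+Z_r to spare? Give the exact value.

at the boundary: (1/6)·v² + (3/10)·v + (-33/40) = 0
  disc = (3/10)² − 4·(1/6)·(-33/40) = 16/25 ; √disc = 4/5
  v_R = (−(3/10) + 4/5) / (2·(1/6)) = 3/2 m/s
check:
T_s = v_R/a_R = (3/2)/3 = 0.5000 s
robot covers v_R·T_r = 1.5000·0.1000 = 0.1500 m before braking
robot under decel: 1.5000²/(2·3.0000) = 0.3750 m
human over T_r+T_s: 0.6000·(0.1000+0.5000) = 0.3600 m
residual clearance needed = 0.1200+0.0000+0.0800 = 0.2000 m
sum ≈ 0.1500+0.3750+0.3600+0.2000 ≈ 1.0850 m = S ✓

v_R_max = 3/2 m/s = 1.5000 m/s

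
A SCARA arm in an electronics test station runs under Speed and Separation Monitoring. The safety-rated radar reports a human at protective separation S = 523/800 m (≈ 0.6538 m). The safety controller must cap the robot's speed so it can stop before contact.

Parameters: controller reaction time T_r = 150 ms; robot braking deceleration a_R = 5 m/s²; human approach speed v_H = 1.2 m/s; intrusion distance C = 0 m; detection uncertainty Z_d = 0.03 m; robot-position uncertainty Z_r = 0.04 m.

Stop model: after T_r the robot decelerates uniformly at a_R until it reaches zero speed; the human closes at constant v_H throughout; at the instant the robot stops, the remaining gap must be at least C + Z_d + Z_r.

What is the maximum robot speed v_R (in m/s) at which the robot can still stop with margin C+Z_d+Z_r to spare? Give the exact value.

collect terms ⇒ (1/10)·v_R² + (39/100)·v_R + (-323/800) = 0
  disc = (39/100)² − 4·(1/10)·(-323/800) = 196/625 ; √disc = 14/25
  v_R = (−(39/100) + 14/25) / (2·(1/10)) = 17/20 m/s
check:
stop time T_s = (17/20)/5 = 0.1700 s
robot in T_r: 0.8500·0.1500 = 0.1275 m
robot under decel: 0.8500²/(2·5.0000) = 0.0722 m
person approaches 1.2000·(0.1500+0.1700) = 0.3840 m
C+Z_d+Z_r = 0.0000+0.0300+0.0400 = 0.0700 m
sum ≈ 0.1275+0.0722+0.3840+0.0700 ≈ 0.6538 m = S ✓

v_R_max = 17/20 m/s = 0.8500 m/s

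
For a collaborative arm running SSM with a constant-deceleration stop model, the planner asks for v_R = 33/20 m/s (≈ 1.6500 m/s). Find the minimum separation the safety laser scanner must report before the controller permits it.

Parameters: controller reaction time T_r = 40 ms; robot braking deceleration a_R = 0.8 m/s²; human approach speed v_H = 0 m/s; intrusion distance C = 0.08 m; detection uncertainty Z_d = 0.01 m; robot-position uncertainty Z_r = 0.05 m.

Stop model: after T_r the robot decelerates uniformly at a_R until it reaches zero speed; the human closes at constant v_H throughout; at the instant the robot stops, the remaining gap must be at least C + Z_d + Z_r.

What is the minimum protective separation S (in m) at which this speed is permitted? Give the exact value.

T_s = v_R/a_R = (33/20)/(4/5) = 2.0625 s
robot covers v_R·T_r = 1.6500·0.0400 = 0.0660 m before braking
braking distance = 1.6500²/(2·0.8000) = 1.7016 m
person approaches 0.0000·(0.0400+2.0625) = 0.0000 m
residual clearance needed = 0.0800+0.0100+0.0500 = 0.1400 m
S_min ≈ 0.0660+1.7016+0.0000+0.1400  ⇒  S_min = 30521/16000 m

S_min = 30521/16000 m = 1.9076 m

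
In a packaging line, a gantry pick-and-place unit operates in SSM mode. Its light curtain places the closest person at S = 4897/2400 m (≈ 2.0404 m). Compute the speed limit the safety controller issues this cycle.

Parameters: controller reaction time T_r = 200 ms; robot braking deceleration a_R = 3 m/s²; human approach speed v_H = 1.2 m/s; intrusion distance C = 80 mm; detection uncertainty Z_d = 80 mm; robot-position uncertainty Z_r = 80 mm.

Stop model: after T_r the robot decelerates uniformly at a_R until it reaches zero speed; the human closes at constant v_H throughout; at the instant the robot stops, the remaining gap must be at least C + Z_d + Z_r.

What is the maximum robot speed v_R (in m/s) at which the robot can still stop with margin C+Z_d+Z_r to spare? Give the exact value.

collect terms ⇒ (1/6)·v_R² + (3/5)·v_R + (-749/480) = 0
  disc = (3/5)² − 4·(1/6)·(-749/480) = 5041/3600 ; √disc = 71/60
  v_R = (−(3/5) + 71/60) / (2·(1/6)) = 7/4 m/s
check:
stop time T_s = (7/4)/3 = 0.5833 s
robot covers v_R·T_r = 1.7500·0.2000 = 0.3500 m before braking
robot under decel: 1.7500²/(2·3.0000) = 0.5104 m
human over T_r+T_s: 1.2000·(0.2000+0.5833) = 0.9400 m
C+Z_d+Z_r = 0.0800+0.0800+0.0800 = 0.2400 m
sum ≈ 0.3500+0.5104+0.9400+0.2400 ≈ 2.0404 m = S ✓

v_R_max = 7/4 m/s = 1.7500 m/s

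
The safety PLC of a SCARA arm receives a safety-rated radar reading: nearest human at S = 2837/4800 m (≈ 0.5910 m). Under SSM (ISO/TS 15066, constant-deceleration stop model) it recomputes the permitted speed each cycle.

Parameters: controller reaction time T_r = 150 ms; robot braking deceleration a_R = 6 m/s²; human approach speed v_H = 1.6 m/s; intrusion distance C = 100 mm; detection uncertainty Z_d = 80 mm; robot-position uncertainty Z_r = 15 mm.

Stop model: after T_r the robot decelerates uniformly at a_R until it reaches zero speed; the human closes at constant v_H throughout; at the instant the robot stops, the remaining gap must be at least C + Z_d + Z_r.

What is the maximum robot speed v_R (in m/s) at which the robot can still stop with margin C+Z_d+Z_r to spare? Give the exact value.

v_R_max = 7/20 m/s = 0.3500 m/s

quadratic (1/12)·v² + (5/12)·v + (-749/4800) = 0
  disc = (5/12)² − 4·(1/12)·(-749/4800) = 361/1600 ; √disc = 19/40
  v_R = (−(5/12) + 19/40) / (2·(1/12)) = 7/20 m/s
check:
T_s = v_R/a_R = (7/20)/6 = 0.0583 s
robot covers v_R·T_r = 0.3500·0.1500 = 0.0525 m before braking
robot covers 0.3500·0.0583 − ½·6.0000·0.0583² = 0.0102 m while stopping
human closes 1.6000·0.2083 = 0.3333 m
margins: 0.1000+0.0800+0.0150 = 0.1950 m
sum ≈ 0.0525+0.0102+0.3333+0.1950 ≈ 0.5910 m = S ✓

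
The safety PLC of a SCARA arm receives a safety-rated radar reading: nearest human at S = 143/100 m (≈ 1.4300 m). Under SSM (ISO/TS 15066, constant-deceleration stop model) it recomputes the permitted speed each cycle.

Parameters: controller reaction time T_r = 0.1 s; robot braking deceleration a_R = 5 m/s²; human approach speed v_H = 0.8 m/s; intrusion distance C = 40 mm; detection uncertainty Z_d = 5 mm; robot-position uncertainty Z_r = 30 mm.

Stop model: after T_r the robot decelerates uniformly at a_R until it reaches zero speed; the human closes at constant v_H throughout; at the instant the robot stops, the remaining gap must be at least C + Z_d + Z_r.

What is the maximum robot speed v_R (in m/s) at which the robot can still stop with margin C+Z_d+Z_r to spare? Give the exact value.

at the boundary: (1/10)·v² + (13/50)·v + (-51/40) = 0
  disc = (13/50)² − 4·(1/10)·(-51/40) = 361/625 ; √disc = 19/25
  v_R = (−(13/50) + 19/25) / (2·(1/10)) = 5/2 m/s
check:
stop time T_s = (5/2)/5 = 0.5000 s
robot in T_r: 2.5000·0.1000 = 0.2500 m
robot covers 2.5000·0.5000 − ½·5.0000·0.5000² = 0.6250 m while stopping
person approaches 0.8000·(0.1000+0.5000) = 0.4800 m
margins: 0.0400+0.0050+0.0300 = 0.0750 m
sum ≈ 0.2500+0.6250+0.4800+0.0750 ≈ 1.4300 m = S ✓

v_R_max = 5/2 m/s = 2.5000 m/s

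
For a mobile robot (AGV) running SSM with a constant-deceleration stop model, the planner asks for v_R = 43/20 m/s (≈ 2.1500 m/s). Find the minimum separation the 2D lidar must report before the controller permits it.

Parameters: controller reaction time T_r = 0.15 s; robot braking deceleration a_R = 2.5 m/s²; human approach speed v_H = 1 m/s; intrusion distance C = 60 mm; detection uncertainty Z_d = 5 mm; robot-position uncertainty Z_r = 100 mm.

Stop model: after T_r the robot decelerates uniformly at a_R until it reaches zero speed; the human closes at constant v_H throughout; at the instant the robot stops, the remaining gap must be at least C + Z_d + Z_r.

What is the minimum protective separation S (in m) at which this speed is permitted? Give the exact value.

braking lasts T_s = (43/20)/(5/2) = 0.8600 s
reaction-phase robot travel = 2.1500·0.1500 = 0.3225 m
robot under decel: 2.1500²/(2·2.5000) = 0.9245 m
human over T_r+T_s: 1.0000·(0.1500+0.8600) = 1.0100 m
margins: 0.0600+0.0050+0.1000 = 0.1650 m
S_min ≈ 0.3225+0.9245+1.0100+0.1650  ⇒  S_min = 1211/500 m

S_min = 1211/500 m = 2.4220 m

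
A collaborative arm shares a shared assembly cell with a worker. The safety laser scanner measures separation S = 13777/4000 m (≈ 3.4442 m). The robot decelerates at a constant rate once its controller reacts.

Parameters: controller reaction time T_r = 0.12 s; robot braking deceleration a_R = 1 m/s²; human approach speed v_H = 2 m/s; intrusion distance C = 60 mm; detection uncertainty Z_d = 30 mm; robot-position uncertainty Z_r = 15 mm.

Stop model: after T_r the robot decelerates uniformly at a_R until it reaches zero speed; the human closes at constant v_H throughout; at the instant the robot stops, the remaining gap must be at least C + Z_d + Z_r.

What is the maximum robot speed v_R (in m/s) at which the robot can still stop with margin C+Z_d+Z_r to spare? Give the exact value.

v_R_max = 23/20 m/s = 1.1500 m/s

collect terms ⇒ (1/2)·v_R² + (53/25)·v_R + (-12397/4000) = 0
  disc = (53/25)² − 4·(1/2)·(-12397/4000) = 106929/10000 ; √disc = 327/100
  v_R = (−(53/25) + 327/100) / (2·(1/2)) = 23/20 m/s
check:
T_s = v_R/a_R = (23/20)/1 = 1.1500 s
reaction-phase robot travel = 1.1500·0.1200 = 0.1380 m
braking distance = 1.1500²/(2·1.0000) = 0.6613 m
human over T_r+T_s: 2.0000·(0.1200+1.1500) = 2.5400 m
residual clearance needed = 0.0600+0.0300+0.0150 = 0.1050 m
sum ≈ 0.1380+0.6613+2.5400+0.1050 ≈ 3.4442 m = S ✓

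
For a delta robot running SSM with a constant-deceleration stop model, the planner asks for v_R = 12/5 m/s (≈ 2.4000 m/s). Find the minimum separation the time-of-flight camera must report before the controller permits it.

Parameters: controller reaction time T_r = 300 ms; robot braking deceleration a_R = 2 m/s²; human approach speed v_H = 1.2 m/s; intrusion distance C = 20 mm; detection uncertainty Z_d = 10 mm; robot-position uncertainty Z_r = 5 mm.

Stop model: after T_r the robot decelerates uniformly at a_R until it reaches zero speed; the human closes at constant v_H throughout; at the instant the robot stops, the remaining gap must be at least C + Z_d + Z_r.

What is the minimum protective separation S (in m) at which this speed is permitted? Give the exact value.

braking lasts T_s = (12/5)/2 = 1.2000 s
reaction-phase robot travel = 2.4000·0.3000 = 0.7200 m
robot under decel: 2.4000²/(2·2.0000) = 1.4400 m
person approaches 1.2000·(0.3000+1.2000) = 1.8000 m
C+Z_d+Z_r = 0.0200+0.0100+0.0050 = 0.0350 m
S_min ≈ 0.7200+1.4400+1.8000+0.0350  ⇒  S_min = 799/200 m

S_min = 799/200 m = 3.9950 m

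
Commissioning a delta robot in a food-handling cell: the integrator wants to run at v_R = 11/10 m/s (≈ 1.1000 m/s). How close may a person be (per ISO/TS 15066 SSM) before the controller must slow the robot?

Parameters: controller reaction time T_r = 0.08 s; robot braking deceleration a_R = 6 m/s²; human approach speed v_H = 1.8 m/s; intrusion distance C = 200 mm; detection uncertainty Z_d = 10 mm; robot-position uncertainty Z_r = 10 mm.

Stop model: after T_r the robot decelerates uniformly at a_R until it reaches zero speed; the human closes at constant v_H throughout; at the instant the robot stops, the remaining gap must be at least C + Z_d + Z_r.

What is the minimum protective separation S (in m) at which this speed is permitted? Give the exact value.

braking lasts T_s = (11/10)/6 = 0.1833 s
reaction-phase robot travel = 1.1000·0.0800 = 0.0880 m
robot under decel: 1.1000²/(2·6.0000) = 0.1008 m
person approaches 1.8000·(0.0800+0.1833) = 0.4740 m
C+Z_d+Z_r = 0.2000+0.0100+0.0100 = 0.2200 m
S_min ≈ 0.0880+0.1008+0.4740+0.2200  ⇒  S_min = 5297/6000 m

S_min = 5297/6000 m = 0.8828 m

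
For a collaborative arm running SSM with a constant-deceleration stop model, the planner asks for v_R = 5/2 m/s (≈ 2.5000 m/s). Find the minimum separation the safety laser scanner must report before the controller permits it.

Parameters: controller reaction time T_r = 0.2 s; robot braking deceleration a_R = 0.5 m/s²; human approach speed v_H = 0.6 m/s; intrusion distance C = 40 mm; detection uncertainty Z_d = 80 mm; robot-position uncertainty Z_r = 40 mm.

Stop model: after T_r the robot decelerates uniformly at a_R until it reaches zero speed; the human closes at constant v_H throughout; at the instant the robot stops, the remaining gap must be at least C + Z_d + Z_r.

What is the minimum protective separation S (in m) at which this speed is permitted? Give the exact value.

braking lasts T_s = (5/2)/(1/2) = 5.0000 s
reaction-phase robot travel = 2.5000·0.2000 = 0.5000 m
robot under decel: 2.5000²/(2·0.5000) = 6.2500 m
person approaches 0.6000·(0.2000+5.0000) = 3.1200 m
C+Z_d+Z_r = 0.0400+0.0800+0.0400 = 0.1600 m
S_min ≈ 0.5000+6.2500+3.1200+0.1600  ⇒  S_min = 1003/100 m

S_min = 1003/100 m = 10.0300 m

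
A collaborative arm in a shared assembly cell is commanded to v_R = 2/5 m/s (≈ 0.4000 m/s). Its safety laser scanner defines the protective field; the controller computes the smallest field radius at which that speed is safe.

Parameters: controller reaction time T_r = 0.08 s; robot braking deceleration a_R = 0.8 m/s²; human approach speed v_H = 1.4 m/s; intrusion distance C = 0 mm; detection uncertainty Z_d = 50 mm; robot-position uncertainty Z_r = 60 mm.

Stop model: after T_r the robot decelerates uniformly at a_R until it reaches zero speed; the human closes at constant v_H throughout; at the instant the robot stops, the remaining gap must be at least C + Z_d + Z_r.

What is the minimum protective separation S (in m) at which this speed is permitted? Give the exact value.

S_min = 527/500 m = 1.0540 m

braking lasts T_s = (2/5)/(4/5) = 0.5000 s
robot covers v_R·T_r = 0.4000·0.0800 = 0.0320 m before braking
robot covers 0.4000·0.5000 − ½·0.8000·0.5000² = 0.1000 m while stopping
human closes 1.4000·0.5800 = 0.8120 m
margins: 0.0000+0.0500+0.0600 = 0.1100 m
S_min ≈ 0.0320+0.1000+0.8120+0.1100  ⇒  S_min = 527/500 m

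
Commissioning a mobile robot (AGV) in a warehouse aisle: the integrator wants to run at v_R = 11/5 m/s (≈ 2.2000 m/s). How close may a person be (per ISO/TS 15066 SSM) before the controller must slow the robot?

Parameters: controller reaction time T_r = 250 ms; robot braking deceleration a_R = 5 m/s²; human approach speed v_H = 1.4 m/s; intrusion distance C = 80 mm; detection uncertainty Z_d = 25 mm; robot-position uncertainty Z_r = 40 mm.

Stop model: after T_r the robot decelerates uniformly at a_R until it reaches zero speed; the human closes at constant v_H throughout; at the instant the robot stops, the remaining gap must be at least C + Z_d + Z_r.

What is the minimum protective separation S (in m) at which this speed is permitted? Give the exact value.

S_min = 429/200 m = 2.1450 m

braking lasts T_s = (11/5)/5 = 0.4400 s
reaction-phase robot travel = 2.2000·0.2500 = 0.5500 m
braking distance = 2.2000²/(2·5.0000) = 0.4840 m
human over T_r+T_s: 1.4000·(0.2500+0.4400) = 0.9660 m
C+Z_d+Z_r = 0.0800+0.0250+0.0400 = 0.1450 m
S_min ≈ 0.5500+0.4840+0.9660+0.1450  ⇒  S_min = 429/200 m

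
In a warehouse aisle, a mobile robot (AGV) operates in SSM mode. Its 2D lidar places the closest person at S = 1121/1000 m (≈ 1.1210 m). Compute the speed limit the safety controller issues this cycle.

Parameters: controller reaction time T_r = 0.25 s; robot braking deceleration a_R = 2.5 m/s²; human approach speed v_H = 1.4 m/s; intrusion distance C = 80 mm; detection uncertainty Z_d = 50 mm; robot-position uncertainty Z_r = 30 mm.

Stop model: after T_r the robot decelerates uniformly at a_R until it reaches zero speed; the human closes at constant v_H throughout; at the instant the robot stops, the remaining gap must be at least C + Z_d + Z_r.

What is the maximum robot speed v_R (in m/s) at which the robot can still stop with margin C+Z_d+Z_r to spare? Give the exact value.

collect terms ⇒ (1/5)·v_R² + (81/100)·v_R + (-611/1000) = 0
  disc = (81/100)² − 4·(1/5)·(-611/1000) = 11449/10000 ; √disc = 107/100
  v_R = (−(81/100) + 107/100) / (2·(1/5)) = 13/20 m/s
check:
braking lasts T_s = (13/20)/(5/2) = 0.2600 s
robot in T_r: 0.6500·0.2500 = 0.1625 m
braking distance = 0.6500²/(2·2.5000) = 0.0845 m
human closes 1.4000·0.5100 = 0.7140 m
residual clearance needed = 0.0800+0.0500+0.0300 = 0.1600 m
sum ≈ 0.1625+0.0845+0.7140+0.1600 ≈ 1.1210 m = S ✓

v_R_max = 13/20 m/s = 0.6500 m/s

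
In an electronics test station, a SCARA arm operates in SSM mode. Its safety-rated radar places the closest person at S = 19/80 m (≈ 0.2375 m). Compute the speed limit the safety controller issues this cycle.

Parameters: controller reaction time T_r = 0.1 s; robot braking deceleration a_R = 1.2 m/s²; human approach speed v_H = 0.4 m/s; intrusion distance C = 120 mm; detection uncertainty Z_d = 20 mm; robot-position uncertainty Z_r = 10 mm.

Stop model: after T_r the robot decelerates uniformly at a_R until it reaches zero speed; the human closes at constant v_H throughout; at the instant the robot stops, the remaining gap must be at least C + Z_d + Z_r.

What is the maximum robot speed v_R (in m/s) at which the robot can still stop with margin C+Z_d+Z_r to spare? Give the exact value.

at the boundary: (5/12)·v² + (13/30)·v + (-19/400) = 0
  disc = (13/30)² − 4·(5/12)·(-19/400) = 961/3600 ; √disc = 31/60
  v_R = (−(13/30) + 31/60) / (2·(5/12)) = 1/10 m/s
check:
braking lasts T_s = (1/10)/(6/5) = 0.0833 s
robot in T_r: 0.1000·0.1000 = 0.0100 m
robot covers 0.1000·0.0833 − ½·1.2000·0.0833² = 0.0042 m while stopping
person approaches 0.4000·(0.1000+0.0833) = 0.0733 m
margins: 0.1200+0.0200+0.0100 = 0.1500 m
sum ≈ 0.0100+0.0042+0.0733+0.1500 ≈ 0.2375 m = S ✓

v_R_max = 1/10 m/s = 0.1000 m/s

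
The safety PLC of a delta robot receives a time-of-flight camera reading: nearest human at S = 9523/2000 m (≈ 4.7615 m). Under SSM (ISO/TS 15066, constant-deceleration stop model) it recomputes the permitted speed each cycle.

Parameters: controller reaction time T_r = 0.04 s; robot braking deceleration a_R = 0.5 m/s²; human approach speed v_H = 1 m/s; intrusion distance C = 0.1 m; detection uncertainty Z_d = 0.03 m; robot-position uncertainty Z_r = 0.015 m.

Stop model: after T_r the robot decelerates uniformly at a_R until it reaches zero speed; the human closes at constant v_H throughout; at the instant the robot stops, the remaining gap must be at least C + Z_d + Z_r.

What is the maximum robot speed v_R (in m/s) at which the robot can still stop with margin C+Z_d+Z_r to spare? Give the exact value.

collect terms ⇒ (1)·v_R² + (51/25)·v_R + (-9153/2000) = 0
  disc = (51/25)² − 4·(1)·(-9153/2000) = 56169/2500 ; √disc = 237/50
  v_R = (−(51/25) + 237/50) / (2·(1)) = 27/20 m/s
check:
stop time T_s = (27/20)/(1/2) = 2.7000 s
robot covers v_R·T_r = 1.3500·0.0400 = 0.0540 m before braking
braking distance = 1.3500²/(2·0.5000) = 1.8225 m
person approaches 1.0000·(0.0400+2.7000) = 2.7400 m
margins: 0.1000+0.0300+0.0150 = 0.1450 m
sum ≈ 0.0540+1.8225+2.7400+0.1450 ≈ 4.7615 m = S ✓

v_R_max = 27/20 m/s = 1.3500 m/s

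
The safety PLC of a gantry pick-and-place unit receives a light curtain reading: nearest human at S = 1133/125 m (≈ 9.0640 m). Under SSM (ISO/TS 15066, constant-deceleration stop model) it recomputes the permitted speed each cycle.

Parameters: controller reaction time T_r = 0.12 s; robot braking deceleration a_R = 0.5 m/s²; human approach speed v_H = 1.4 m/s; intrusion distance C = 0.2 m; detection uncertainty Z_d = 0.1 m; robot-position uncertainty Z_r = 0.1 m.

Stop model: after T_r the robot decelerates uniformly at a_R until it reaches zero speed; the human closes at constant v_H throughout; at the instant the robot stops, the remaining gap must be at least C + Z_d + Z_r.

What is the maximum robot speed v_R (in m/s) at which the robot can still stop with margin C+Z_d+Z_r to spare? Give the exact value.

at the boundary: (1)·v² + (73/25)·v + (-1062/125) = 0
  disc = (73/25)² − 4·(1)·(-1062/125) = 26569/625 ; √disc = 163/25
  v_R = (−(73/25) + 163/25) / (2·(1)) = 9/5 m/s
check:
stop time T_s = (9/5)/(1/2) = 3.6000 s
robot covers v_R·T_r = 1.8000·0.1200 = 0.2160 m before braking
robot covers 1.8000·3.6000 − ½·0.5000·3.6000² = 3.2400 m while stopping
human over T_r+T_s: 1.4000·(0.1200+3.6000) = 5.2080 m
residual clearance needed = 0.2000+0.1000+0.1000 = 0.4000 m
sum ≈ 0.2160+3.2400+5.2080+0.4000 ≈ 9.0640 m = S ✓

v_R_max = 9/5 m/s = 1.8000 m/s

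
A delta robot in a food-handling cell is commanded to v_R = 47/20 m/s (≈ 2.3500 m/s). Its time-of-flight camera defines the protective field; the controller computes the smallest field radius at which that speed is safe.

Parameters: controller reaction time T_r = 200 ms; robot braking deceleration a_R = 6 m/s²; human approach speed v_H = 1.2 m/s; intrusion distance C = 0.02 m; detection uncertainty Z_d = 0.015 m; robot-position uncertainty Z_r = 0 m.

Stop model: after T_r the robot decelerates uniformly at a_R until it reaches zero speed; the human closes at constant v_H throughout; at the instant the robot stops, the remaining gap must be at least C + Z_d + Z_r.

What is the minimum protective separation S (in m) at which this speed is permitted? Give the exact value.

S_min = 8041/4800 m = 1.6752 m

T_s = v_R/a_R = (47/20)/6 = 0.3917 s
robot in T_r: 2.3500·0.2000 = 0.4700 m
braking distance = 2.3500²/(2·6.0000) = 0.4602 m
human closes 1.2000·0.5917 = 0.7100 m
residual clearance needed = 0.0200+0.0150+0.0000 = 0.0350 m
S_min ≈ 0.4700+0.4602+0.7100+0.0350  ⇒  S_min = 8041/4800 m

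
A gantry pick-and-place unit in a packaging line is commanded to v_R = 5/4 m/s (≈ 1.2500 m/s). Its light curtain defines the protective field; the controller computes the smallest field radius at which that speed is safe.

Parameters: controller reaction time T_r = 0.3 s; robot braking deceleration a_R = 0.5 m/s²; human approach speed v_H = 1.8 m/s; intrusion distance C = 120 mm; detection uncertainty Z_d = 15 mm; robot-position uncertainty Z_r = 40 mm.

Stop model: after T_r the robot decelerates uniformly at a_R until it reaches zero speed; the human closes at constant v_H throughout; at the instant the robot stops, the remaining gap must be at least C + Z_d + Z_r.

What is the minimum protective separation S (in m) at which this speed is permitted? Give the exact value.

S_min = 2861/400 m = 7.1525 m

braking lasts T_s = (5/4)/(1/2) = 2.5000 s
robot covers v_R·T_r = 1.2500·0.3000 = 0.3750 m before braking
braking distance = 1.2500²/(2·0.5000) = 1.5625 m
human closes 1.8000·2.8000 = 5.0400 m
C+Z_d+Z_r = 0.1200+0.0150+0.0400 = 0.1750 m
S_min ≈ 0.3750+1.5625+5.0400+0.1750  ⇒  S_min = 2861/400 m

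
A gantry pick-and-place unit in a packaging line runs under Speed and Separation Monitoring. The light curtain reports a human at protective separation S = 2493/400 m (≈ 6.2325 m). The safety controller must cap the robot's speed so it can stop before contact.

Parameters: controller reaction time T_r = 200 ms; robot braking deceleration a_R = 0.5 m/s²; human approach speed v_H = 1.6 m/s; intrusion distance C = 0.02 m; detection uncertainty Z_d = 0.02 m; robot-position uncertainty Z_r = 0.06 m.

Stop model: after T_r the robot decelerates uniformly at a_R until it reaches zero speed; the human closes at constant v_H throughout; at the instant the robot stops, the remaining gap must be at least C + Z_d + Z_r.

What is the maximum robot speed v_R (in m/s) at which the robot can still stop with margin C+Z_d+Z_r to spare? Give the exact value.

collect terms ⇒ (1)·v_R² + (17/5)·v_R + (-93/16) = 0
  disc = (17/5)² − 4·(1)·(-93/16) = 3481/100 ; √disc = 59/10
  v_R = (−(17/5) + 59/10) / (2·(1)) = 5/4 m/s
check:
braking lasts T_s = (5/4)/(1/2) = 2.5000 s
robot in T_r: 1.2500·0.2000 = 0.2500 m
braking distance = 1.2500²/(2·0.5000) = 1.5625 m
human closes 1.6000·2.7000 = 4.3200 m
margins: 0.0200+0.0200+0.0600 = 0.1000 m
sum ≈ 0.2500+1.5625+4.3200+0.1000 ≈ 6.2325 m = S ✓

v_R_max = 5/4 m/s = 1.2500 m/s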